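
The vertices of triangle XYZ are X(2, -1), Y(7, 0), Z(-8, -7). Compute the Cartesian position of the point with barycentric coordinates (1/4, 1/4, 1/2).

W = (1/4)·X + (1/4)·Y + (1/2)·Z.
x-coordinate: (1/4)·2 + (1/4)·7 + (1/2)·(-8) = -7/4.
y-coordinate: (1/4)·(-1) + (1/4)·0 + (1/2)·(-7) = -15/4.

(-7/4, -15/4)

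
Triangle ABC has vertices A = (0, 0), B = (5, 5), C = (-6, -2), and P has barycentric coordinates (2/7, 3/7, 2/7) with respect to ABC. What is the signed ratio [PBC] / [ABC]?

The signed ratio [PBC]/[ABC] equals the barycentric coordinate of P at vertex A, which is 2/7.

2/7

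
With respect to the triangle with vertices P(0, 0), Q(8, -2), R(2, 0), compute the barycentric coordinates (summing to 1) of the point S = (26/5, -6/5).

Signed area of the reference triangle: [PQR] = ½·(0·(-2−0) + 8·(0−0) + 2·(0−(-2))) = ½·(0 + 0 + 4) = 2.
[SQR] = ½·((26/5)·(-2−0) + 8·(0−(-6/5)) + 2·(-6/5−(-2))) = ½·(-52/5 + 48/5 + 8/5) = 2/5, so the P-coordinate is (2/5)/2 = 1/5.
[PSR] = ½·(0·(-6/5−0) + (26/5)·(0−0) + 2·(0−(-6/5))) = ½·(0 + 0 + 12/5) = 6/5, so the Q-coordinate is 3/5.
[PQS] = ½·(0·(-2−(-6/5)) + 8·(-6/5−0) + (26/5)·(0−(-2))) = ½·(0 − 48/5 + 52/5) = 2/5, so the R-coordinate is 1/5.
Check: 1/5 + 3/5 + 1/5 = 1.

(1/5, 3/5, 1/5)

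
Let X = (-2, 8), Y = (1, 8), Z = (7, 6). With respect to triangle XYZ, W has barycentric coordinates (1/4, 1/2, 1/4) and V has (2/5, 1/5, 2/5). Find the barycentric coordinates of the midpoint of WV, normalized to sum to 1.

(13/40, 7/20, 13/40)

Since both coordinate triples sum to 1, the midpoint's barycentrics are the componentwise average.
(1/4+2/5)/2 = 13/40; similarly 7/20 and 13/40.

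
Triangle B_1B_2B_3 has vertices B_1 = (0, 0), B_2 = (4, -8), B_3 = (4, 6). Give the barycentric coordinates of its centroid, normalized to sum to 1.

The centroid is the average of the vertices, so each weight is 1/3.

(1/3, 1/3, 1/3)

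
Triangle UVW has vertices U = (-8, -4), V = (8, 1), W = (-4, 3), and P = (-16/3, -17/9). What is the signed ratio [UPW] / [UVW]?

1/9

[UVW] = ½·((-8)·(1−3) + 8·(3−(-4)) + (-4)·(-4−1)) = ½·(16 + 56 + 20) = 46.
[UPW] = ½·((-8)·(-17/9−3) + (-16/3)·(3−(-4)) + (-4)·(-4−(-17/9))) = ½·(352/9 − 112/3 + 76/9) = 46/9, so the ratio is (46/9)/46 = 1/9.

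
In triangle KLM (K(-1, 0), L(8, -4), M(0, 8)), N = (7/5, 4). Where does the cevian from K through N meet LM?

Barycentric coordinates of N with respect to KLM: (1/5, 1/5, 3/5).
On side LM the K-coordinate is zero; dropping N's K-weight 1/5 and renormalizing the remaining 1/5 : 3/5 gives weights 1/4, 3/4 on L, M.
J = (1/4)·(8, -4) + (3/4)·(0, 8) = (2, 5).

(2, 5)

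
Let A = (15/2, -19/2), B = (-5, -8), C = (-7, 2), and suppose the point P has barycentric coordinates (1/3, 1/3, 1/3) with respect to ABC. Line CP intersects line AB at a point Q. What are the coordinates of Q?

(5/4, -35/4)

Line CP meets AB where the C-coordinate vanishes; zeroing P's C-weight and renormalizing leaves A, B-weights 1/3 : 1/3 → (1/2, 1/2).
So Q = (1/2)·A + (1/2)·B = (5/4, -35/4).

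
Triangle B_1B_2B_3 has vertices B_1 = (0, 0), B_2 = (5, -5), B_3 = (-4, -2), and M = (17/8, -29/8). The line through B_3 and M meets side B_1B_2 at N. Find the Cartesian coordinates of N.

(25/6, -25/6)

Barycentric coordinates of M with respect to B_1B_2B_3: (1/8, 5/8, 1/4).
On side B_1B_2 the B_3-coordinate is zero; dropping M's B_3-weight 1/4 and renormalizing the remaining 1/8 : 5/8 gives weights 1/6, 5/6 on B_1, B_2.
N = (1/6)·(0, 0) + (5/6)·(5, -5) = (25/6, -25/6).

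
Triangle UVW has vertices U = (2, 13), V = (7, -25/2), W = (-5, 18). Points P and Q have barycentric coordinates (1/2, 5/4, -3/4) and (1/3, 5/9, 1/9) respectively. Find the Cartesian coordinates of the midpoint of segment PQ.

(35/4, -1673/144)

Barycentric coordinates of the midpoint are the average: (5/12, 65/72, -23/72).
Converting: (5/12)·U + (65/72)·V + (-23/72)·W = (35/4, -1673/144).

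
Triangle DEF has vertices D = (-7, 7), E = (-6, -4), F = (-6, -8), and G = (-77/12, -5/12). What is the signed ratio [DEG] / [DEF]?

1/4

[DEF] = ½·((-7)·(-4−(-8)) + (-6)·(-8−7) + (-6)·(7−(-4))) = ½·(-28 + 90 − 66) = -2.
[DEG] = ½·((-7)·(-4−(-5/12)) + (-6)·(-5/12−7) + (-77/12)·(7−(-4))) = ½·(301/12 + 89/2 − 847/12) = -1/2, so the ratio is (-1/2)/(-2) = 1/4.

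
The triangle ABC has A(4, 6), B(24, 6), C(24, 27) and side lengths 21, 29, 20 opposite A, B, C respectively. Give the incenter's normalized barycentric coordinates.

(3/10, 29/70, 2/7)

The incenter has barycentric coordinates proportional to the opposite side lengths: (21 : 29 : 20).
Normalizing by 21+29+20 = 70 gives (3/10, 29/70, 2/7).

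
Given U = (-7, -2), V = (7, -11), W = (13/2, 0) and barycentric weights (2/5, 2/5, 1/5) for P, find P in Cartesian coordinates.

(13/10, -26/5)

P = (2/5)·U + (2/5)·V + (1/5)·W.
x-coordinate: (2/5)·(-7) + (2/5)·7 + (1/5)·(13/2) = 13/10.
y-coordinate: (2/5)·(-2) + (2/5)·(-11) + (1/5)·0 = -26/5.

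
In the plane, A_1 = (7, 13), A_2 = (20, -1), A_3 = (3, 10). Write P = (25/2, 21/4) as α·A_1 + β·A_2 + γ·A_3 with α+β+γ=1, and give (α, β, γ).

Signed area of the reference triangle: [A_1A_2A_3] = ½·(7·(-1−10) + 20·(10−13) + 3·(13−(-1))) = ½·(-77 − 60 + 42) = -95/2.
[PA_2A_3] = ½·((25/2)·(-1−10) + 20·(10−(21/4)) + 3·(21/4−(-1))) = ½·(-275/2 + 95 + 75/4) = -95/8, so the A_1-coordinate is (-95/8)/(-95/2) = 1/4.
[A_1PA_3] = ½·(7·(21/4−10) + (25/2)·(10−13) + 3·(13−(21/4))) = ½·(-133/4 − 75/2 + 93/4) = -95/4, so the A_2-coordinate is 1/2.
[A_1A_2P] = ½·(7·(-1−(21/4)) + 20·(21/4−13) + (25/2)·(13−(-1))) = ½·(-175/4 − 155 + 175) = -95/8, so the A_3-coordinate is 1/4.

(1/4, 1/2, 1/4)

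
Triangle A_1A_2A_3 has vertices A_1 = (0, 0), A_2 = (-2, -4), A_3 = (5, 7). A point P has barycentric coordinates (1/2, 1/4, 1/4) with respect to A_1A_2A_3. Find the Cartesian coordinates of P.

P = (1/2)·A_1 + (1/4)·A_2 + (1/4)·A_3.
x-coordinate: (1/2)·0 + (1/4)·(-2) + (1/4)·5 = 3/4.
y-coordinate: (1/2)·0 + (1/4)·(-4) + (1/4)·7 = 3/4.

(3/4, 3/4)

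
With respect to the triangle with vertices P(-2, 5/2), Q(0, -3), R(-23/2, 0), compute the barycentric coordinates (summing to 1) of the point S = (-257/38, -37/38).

(1/19, 7/19, 11/19)

Signed area of the reference triangle: [PQR] = ½·((-2)·(-3−0) + 0·(0−(5/2)) + (-23/2)·(5/2−(-3))) = ½·(6 + 0 − 253/4) = -229/8.
[SQR] = ½·((-257/38)·(-3−0) + 0·(0−(-37/38)) + (-23/2)·(-37/38−(-3))) = ½·(771/38 + 0 − 1771/76) = -229/152, so the P-coordinate is (-229/152)/(-229/8) = 1/19.
[PSR] = ½·((-2)·(-37/38−0) + (-257/38)·(0−(5/2)) + (-23/2)·(5/2−(-37/38))) = ½·(37/19 + 1285/76 − 759/19) = -1603/152, so the Q-coordinate is 7/19.
[PQS] = ½·((-2)·(-3−(-37/38)) + 0·(-37/38−(5/2)) + (-257/38)·(5/2−(-3))) = ½·(77/19 + 0 − 2827/76) = -2519/152, so the R-coordinate is 11/19.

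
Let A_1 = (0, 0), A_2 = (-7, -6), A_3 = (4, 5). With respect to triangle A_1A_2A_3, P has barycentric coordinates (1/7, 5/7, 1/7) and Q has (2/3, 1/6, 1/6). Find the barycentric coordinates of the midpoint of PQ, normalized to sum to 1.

(17/42, 37/84, 13/84)

Since both coordinate triples sum to 1, the midpoint's barycentrics are the componentwise average.
(1/7+2/3)/2 = 17/42; similarly 37/84 and 13/84.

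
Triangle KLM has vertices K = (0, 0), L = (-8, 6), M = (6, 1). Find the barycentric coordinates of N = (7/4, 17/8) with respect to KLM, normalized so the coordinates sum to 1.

Signed area of the reference triangle: [KLM] = ½·(0·(6−1) + (-8)·(1−0) + 6·(0−6)) = ½·(0 − 8 − 36) = -22.
[NLM] = ½·((7/4)·(6−1) + (-8)·(1−(17/8)) + 6·(17/8−6)) = ½·(35/4 + 9 − 93/4) = -11/4, so the K-coordinate is (-11/4)/(-22) = 1/8.
[KNM] = ½·(0·(17/8−1) + (7/4)·(1−0) + 6·(0−(17/8))) = ½·(0 + 7/4 − 51/4) = -11/2, so the L-coordinate is 1/4.
[KLN] = ½·(0·(6−(17/8)) + (-8)·(17/8−0) + (7/4)·(0−6)) = ½·(0 − 17 − 21/2) = -55/4, so the M-coordinate is 5/8.

(1/8, 1/4, 5/8)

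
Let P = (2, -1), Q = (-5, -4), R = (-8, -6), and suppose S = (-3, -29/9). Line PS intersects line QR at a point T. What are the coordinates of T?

Barycentric coordinates of S with respect to PQR: (1/3, 5/9, 1/9).
On side QR the P-coordinate is zero; dropping S's P-weight 1/3 and renormalizing the remaining 5/9 : 1/9 gives weights 5/6, 1/6 on Q, R.
T = (5/6)·(-5, -4) + (1/6)·(-8, -6) = (-11/2, -13/3).

(-11/2, -13/3)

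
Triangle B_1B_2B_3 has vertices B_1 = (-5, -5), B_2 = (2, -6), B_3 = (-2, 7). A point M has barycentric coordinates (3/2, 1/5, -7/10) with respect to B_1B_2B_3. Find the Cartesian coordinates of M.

(-57/10, -68/5)

M = (3/2)·B_1 + (1/5)·B_2 + (-7/10)·B_3.
x-coordinate: (3/2)·(-5) + (1/5)·2 + (-7/10)·(-2) = -57/10.
y-coordinate: (3/2)·(-5) + (1/5)·(-6) + (-7/10)·7 = -68/5.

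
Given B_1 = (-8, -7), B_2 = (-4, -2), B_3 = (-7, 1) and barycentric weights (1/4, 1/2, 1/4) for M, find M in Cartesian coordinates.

M = (1/4)·B_1 + (1/2)·B_2 + (1/4)·B_3.
x-coordinate: (1/4)·(-8) + (1/2)·(-4) + (1/4)·(-7) = -23/4.
y-coordinate: (1/4)·(-7) + (1/2)·(-2) + (1/4)·1 = -5/2.

(-23/4, -5/2)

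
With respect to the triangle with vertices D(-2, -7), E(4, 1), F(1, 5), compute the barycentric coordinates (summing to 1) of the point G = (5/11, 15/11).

Signed area of the reference triangle: [DEF] = ½·((-2)·(1−5) + 4·(5−(-7)) + 1·(-7−1)) = ½·(8 + 48 − 8) = 24.
[GEF] = ½·((5/11)·(1−5) + 4·(5−(15/11)) + 1·(15/11−1)) = ½·(-20/11 + 160/11 + 4/11) = 72/11, so the D-coordinate is (72/11)/24 = 3/11.
[DGF] = ½·((-2)·(15/11−5) + (5/11)·(5−(-7)) + 1·(-7−(15/11))) = ½·(80/11 + 60/11 − 92/11) = 24/11, so the E-coordinate is 1/11.
[DEG] = ½·((-2)·(1−(15/11)) + 4·(15/11−(-7)) + (5/11)·(-7−1)) = ½·(8/11 + 368/11 − 40/11) = 168/11, so the F-coordinate is 7/11.

(3/11, 1/11, 7/11)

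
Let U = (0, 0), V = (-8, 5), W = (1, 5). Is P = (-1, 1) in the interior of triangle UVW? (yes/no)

Barycentric coordinates of P: (4/5, 2/15, 1/15).
The three coordinates are positive, positive, positive; a point is interior exactly when all three are positive.

yes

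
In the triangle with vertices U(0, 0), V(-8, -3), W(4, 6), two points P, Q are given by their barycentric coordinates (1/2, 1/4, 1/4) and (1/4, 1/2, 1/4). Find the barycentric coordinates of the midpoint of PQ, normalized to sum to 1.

Since both coordinate triples sum to 1, the midpoint's barycentrics are the componentwise average.
(1/2+1/4)/2 = 3/8; similarly 3/8 and 1/4.

(3/8, 3/8, 1/4)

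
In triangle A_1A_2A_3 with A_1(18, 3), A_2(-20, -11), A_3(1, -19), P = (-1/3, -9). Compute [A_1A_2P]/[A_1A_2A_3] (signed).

1/3

[A_1A_2A_3] = ½·(18·(-11−(-19)) + (-20)·(-19−3) + 1·(3−(-11))) = ½·(144 + 440 + 14) = 299.
[A_1A_2P] = ½·(18·(-11−(-9)) + (-20)·(-9−3) + (-1/3)·(3−(-11))) = ½·(-36 + 240 − 14/3) = 299/3, so the ratio is (299/3)/299 = 1/3.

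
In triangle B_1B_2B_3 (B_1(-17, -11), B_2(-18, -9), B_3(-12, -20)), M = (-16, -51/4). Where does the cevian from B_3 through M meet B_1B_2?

(-52/3, -31/3)

Barycentric coordinates of M with respect to B_1B_2B_3: (1/2, 1/4, 1/4).
On side B_1B_2 the B_3-coordinate is zero; dropping M's B_3-weight 1/4 and renormalizing the remaining 1/2 : 1/4 gives weights 2/3, 1/3 on B_1, B_2.
N = (2/3)·(-17, -11) + (1/3)·(-18, -9) = (-52/3, -31/3).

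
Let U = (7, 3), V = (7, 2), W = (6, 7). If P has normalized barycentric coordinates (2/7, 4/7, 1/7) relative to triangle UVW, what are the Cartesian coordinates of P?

P = (2/7)·U + (4/7)·V + (1/7)·W.
x-coordinate: (2/7)·7 + (4/7)·7 + (1/7)·6 = 48/7.
y-coordinate: (2/7)·3 + (4/7)·2 + (1/7)·7 = 3.

(48/7, 3)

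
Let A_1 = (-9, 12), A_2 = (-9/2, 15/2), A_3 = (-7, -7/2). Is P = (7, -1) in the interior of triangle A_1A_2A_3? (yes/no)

Barycentric coordinates of P: (-197/81, 296/81, -2/9).
The three coordinates are negative, positive, negative; a point is interior exactly when all three are positive.

no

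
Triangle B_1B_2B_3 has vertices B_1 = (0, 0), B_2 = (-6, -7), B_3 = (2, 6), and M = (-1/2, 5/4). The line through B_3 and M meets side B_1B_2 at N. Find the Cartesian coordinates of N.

(-3, -7/2)

Barycentric coordinates of M with respect to B_1B_2B_3: (1/4, 1/4, 1/2).
On side B_1B_2 the B_3-coordinate is zero; dropping M's B_3-weight 1/2 and renormalizing the remaining 1/4 : 1/4 gives weights 1/2, 1/2 on B_1, B_2.
N = (1/2)·(0, 0) + (1/2)·(-6, -7) = (-3, -7/2).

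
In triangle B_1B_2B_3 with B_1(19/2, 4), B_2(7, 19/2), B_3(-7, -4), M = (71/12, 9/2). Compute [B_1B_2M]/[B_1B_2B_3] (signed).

1/6

[B_1B_2B_3] = ½·((19/2)·(19/2−(-4)) + 7·(-4−4) + (-7)·(4−(19/2))) = ½·(513/4 − 56 + 77/2) = 443/8.
[B_1B_2M] = ½·((19/2)·(19/2−(9/2)) + 7·(9/2−4) + (71/12)·(4−(19/2))) = ½·(95/2 + 7/2 − 781/24) = 443/48, so the ratio is (443/48)/(443/8) = 1/6.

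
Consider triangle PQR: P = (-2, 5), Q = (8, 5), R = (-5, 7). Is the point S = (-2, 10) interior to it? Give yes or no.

no

Barycentric coordinates of S: (-9/4, 3/4, 5/2).
The three coordinates are negative, positive, positive; a point is interior exactly when all three are positive.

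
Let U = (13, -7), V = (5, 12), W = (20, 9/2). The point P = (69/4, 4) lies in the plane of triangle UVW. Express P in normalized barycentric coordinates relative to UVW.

(1/8, 1/8, 3/4)

Signed area of the reference triangle: [UVW] = ½·(13·(12−(9/2)) + 5·(9/2−(-7)) + 20·(-7−12)) = ½·(195/2 + 115/2 − 380) = -225/2.
[PVW] = ½·((69/4)·(12−(9/2)) + 5·(9/2−4) + 20·(4−12)) = ½·(1035/8 + 5/2 − 160) = -225/16, so the U-coordinate is (-225/16)/(-225/2) = 1/8.
[UPW] = ½·(13·(4−(9/2)) + (69/4)·(9/2−(-7)) + 20·(-7−4)) = ½·(-13/2 + 1587/8 − 220) = -225/16, so the V-coordinate is 1/8.
[UVP] = ½·(13·(12−4) + 5·(4−(-7)) + (69/4)·(-7−12)) = ½·(104 + 55 − 1311/4) = -675/8, so the W-coordinate is 3/4.
Check: 1/8 + 1/8 + 3/4 = 1.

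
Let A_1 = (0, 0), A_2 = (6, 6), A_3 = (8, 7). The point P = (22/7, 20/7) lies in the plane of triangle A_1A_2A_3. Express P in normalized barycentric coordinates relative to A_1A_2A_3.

(4/7, 1/7, 2/7)

Signed area of the reference triangle: [A_1A_2A_3] = ½·(0·(6−7) + 6·(7−0) + 8·(0−6)) = ½·(0 + 42 − 48) = -3.
[PA_2A_3] = ½·((22/7)·(6−7) + 6·(7−(20/7)) + 8·(20/7−6)) = ½·(-22/7 + 174/7 − 176/7) = -12/7, so the A_1-coordinate is (-12/7)/(-3) = 4/7.
[A_1PA_3] = ½·(0·(20/7−7) + (22/7)·(7−0) + 8·(0−(20/7))) = ½·(0 + 22 − 160/7) = -3/7, so the A_2-coordinate is 1/7.
[A_1A_2P] = ½·(0·(6−(20/7)) + 6·(20/7−0) + (22/7)·(0−6)) = ½·(0 + 120/7 − 132/7) = -6/7, so the A_3-coordinate is 2/7.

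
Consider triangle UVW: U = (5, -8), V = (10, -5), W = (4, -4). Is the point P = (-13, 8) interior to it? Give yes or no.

Barycentric coordinates of P: (-55/23, -56/23, 134/23).
The three coordinates are negative, negative, positive; a point is interior exactly when all three are positive.

no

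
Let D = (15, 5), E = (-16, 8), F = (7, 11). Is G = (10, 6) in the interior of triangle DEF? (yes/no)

yes

Barycentric coordinates of G: (62/81, 11/81, 8/81).
The three coordinates are positive, positive, positive; a point is interior exactly when all three are positive.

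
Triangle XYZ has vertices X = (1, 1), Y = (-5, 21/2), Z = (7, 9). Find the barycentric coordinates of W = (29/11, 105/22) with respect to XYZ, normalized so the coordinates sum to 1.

Signed area of the reference triangle: [XYZ] = ½·(1·(21/2−9) + (-5)·(9−1) + 7·(1−(21/2))) = ½·(3/2 − 40 − 133/2) = -105/2.
[WYZ] = ½·((29/11)·(21/2−9) + (-5)·(9−(105/22)) + 7·(105/22−(21/2))) = ½·(87/22 − 465/22 − 441/11) = -315/11, so the X-coordinate is (-315/11)/(-105/2) = 6/11.
[XWZ] = ½·(1·(105/22−9) + (29/11)·(9−1) + 7·(1−(105/22))) = ½·(-93/22 + 232/11 − 581/22) = -105/22, so the Y-coordinate is 1/11.
[XYW] = ½·(1·(21/2−(105/22)) + (-5)·(105/22−1) + (29/11)·(1−(21/2))) = ½·(63/11 − 415/22 − 551/22) = -210/11, so the Z-coordinate is 4/11.

(6/11, 1/11, 4/11)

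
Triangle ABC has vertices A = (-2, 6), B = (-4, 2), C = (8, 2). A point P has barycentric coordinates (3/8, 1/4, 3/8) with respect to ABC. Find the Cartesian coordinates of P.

P = (3/8)·A + (1/4)·B + (3/8)·C.
x-coordinate: (3/8)·(-2) + (1/4)·(-4) + (3/8)·8 = 5/4.
y-coordinate: (3/8)·6 + (1/4)·2 + (3/8)·2 = 7/2.

(5/4, 7/2)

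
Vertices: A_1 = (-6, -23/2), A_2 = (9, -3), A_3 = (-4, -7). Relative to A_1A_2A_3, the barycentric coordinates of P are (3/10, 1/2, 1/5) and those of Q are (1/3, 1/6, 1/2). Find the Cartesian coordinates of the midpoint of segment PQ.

Barycentric coordinates of the midpoint are the average: (19/60, 1/3, 7/20).
Converting: (19/60)·A_1 + (1/3)·A_2 + (7/20)·A_3 = (-3/10, -851/120).

(-3/10, -851/120)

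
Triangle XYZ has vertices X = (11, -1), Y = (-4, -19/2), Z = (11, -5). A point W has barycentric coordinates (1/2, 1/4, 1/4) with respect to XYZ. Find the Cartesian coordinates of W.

(29/4, -33/8)

W = (1/2)·X + (1/4)·Y + (1/4)·Z.
x-coordinate: (1/2)·11 + (1/4)·(-4) + (1/4)·11 = 29/4.
y-coordinate: (1/2)·(-1) + (1/4)·(-19/2) + (1/4)·(-5) = -33/8.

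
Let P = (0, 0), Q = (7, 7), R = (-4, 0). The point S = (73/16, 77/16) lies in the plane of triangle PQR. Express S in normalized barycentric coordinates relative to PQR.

Signed area of the reference triangle: [PQR] = ½·(0·(7−0) + 7·(0−0) + (-4)·(0−7)) = ½·(0 + 0 + 28) = 14.
[SQR] = ½·((73/16)·(7−0) + 7·(0−(77/16)) + (-4)·(77/16−7)) = ½·(511/16 − 539/16 + 35/4) = 7/2, so the P-coordinate is (7/2)/14 = 1/4.
[PSR] = ½·(0·(77/16−0) + (73/16)·(0−0) + (-4)·(0−(77/16))) = ½·(0 + 0 + 77/4) = 77/8, so the Q-coordinate is 11/16.
[PQS] = ½·(0·(7−(77/16)) + 7·(77/16−0) + (73/16)·(0−7)) = ½·(0 + 539/16 − 511/16) = 7/8, so the R-coordinate is 1/16.
Check: 1/4 + 11/16 + 1/16 = 1.

(1/4, 11/16, 1/16)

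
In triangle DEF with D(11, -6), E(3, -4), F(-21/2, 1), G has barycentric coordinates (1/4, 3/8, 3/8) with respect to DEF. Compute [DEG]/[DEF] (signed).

3/8

The signed ratio [DEG]/[DEF] equals the barycentric coordinate of G at vertex F, which is 3/8.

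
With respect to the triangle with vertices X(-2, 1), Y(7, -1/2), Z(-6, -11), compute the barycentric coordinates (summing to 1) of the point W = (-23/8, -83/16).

Signed area of the reference triangle: [XYZ] = ½·((-2)·(-1/2−(-11)) + 7·(-11−1) + (-6)·(1−(-1/2))) = ½·(-21 − 84 − 9) = -57.
[WYZ] = ½·((-23/8)·(-1/2−(-11)) + 7·(-11−(-83/16)) + (-6)·(-83/16−(-1/2))) = ½·(-483/16 − 651/16 + 225/8) = -171/8, so the X-coordinate is (-171/8)/(-57) = 3/8.
[XWZ] = ½·((-2)·(-83/16−(-11)) + (-23/8)·(-11−1) + (-6)·(1−(-83/16))) = ½·(-93/8 + 69/2 − 297/8) = -57/8, so the Y-coordinate is 1/8.
[XYW] = ½·((-2)·(-1/2−(-83/16)) + 7·(-83/16−1) + (-23/8)·(1−(-1/2))) = ½·(-75/8 − 693/16 − 69/16) = -57/2, so the Z-coordinate is 1/2.
Check: 3/8 + 1/8 + 1/2 = 1.

(3/8, 1/8, 1/2)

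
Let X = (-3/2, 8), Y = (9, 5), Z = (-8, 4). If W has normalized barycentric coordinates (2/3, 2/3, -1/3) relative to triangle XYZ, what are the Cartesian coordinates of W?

W = (2/3)·X + (2/3)·Y + (-1/3)·Z.
x-coordinate: (2/3)·(-3/2) + (2/3)·9 + (-1/3)·(-8) = 23/3.
y-coordinate: (2/3)·8 + (2/3)·5 + (-1/3)·4 = 22/3.

(23/3, 22/3)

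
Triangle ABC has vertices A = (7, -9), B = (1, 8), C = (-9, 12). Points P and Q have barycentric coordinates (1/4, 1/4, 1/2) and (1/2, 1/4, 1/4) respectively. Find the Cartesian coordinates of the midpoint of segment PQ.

Barycentric coordinates of the midpoint are the average: (3/8, 1/4, 3/8).
Converting: (3/8)·A + (1/4)·B + (3/8)·C = (-1/2, 25/8).

(-1/2, 25/8)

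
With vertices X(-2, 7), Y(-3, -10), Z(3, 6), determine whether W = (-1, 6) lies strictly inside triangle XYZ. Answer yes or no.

yes

Barycentric coordinates of W: (32/43, 2/43, 9/43).
The three coordinates are positive, positive, positive; a point is interior exactly when all three are positive.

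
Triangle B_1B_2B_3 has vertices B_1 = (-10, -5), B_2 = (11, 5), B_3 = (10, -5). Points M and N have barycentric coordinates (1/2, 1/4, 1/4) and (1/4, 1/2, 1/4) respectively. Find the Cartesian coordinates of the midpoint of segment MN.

Barycentric coordinates of the midpoint are the average: (3/8, 3/8, 1/4).
Converting: (3/8)·B_1 + (3/8)·B_2 + (1/4)·B_3 = (23/8, -5/4).

(23/8, -5/4)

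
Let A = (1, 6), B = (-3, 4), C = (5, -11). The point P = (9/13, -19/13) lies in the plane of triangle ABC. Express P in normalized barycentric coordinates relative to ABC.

(2/13, 6/13, 5/13)

Signed area of the reference triangle: [ABC] = ½·(1·(4−(-11)) + (-3)·(-11−6) + 5·(6−4)) = ½·(15 + 51 + 10) = 38.
[PBC] = ½·((9/13)·(4−(-11)) + (-3)·(-11−(-19/13)) + 5·(-19/13−4)) = ½·(135/13 + 372/13 − 355/13) = 76/13, so the A-coordinate is (76/13)/38 = 2/13.
[APC] = ½·(1·(-19/13−(-11)) + (9/13)·(-11−6) + 5·(6−(-19/13))) = ½·(124/13 − 153/13 + 485/13) = 228/13, so the B-coordinate is 6/13.
[ABP] = ½·(1·(4−(-19/13)) + (-3)·(-19/13−6) + (9/13)·(6−4)) = ½·(71/13 + 291/13 + 18/13) = 190/13, so the C-coordinate is 5/13.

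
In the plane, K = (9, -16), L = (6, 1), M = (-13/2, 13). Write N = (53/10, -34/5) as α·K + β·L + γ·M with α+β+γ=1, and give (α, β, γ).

Signed area of the reference triangle: [KLM] = ½·(9·(1−13) + 6·(13−(-16)) + (-13/2)·(-16−1)) = ½·(-108 + 174 + 221/2) = 353/4.
[NLM] = ½·((53/10)·(1−13) + 6·(13−(-34/5)) + (-13/2)·(-34/5−1)) = ½·(-318/5 + 594/5 + 507/10) = 1059/20, so the K-coordinate is (1059/20)/(353/4) = 3/5.
[KNM] = ½·(9·(-34/5−13) + (53/10)·(13−(-16)) + (-13/2)·(-16−(-34/5))) = ½·(-891/5 + 1537/10 + 299/5) = 353/20, so the L-coordinate is 1/5.
[KLN] = ½·(9·(1−(-34/5)) + 6·(-34/5−(-16)) + (53/10)·(-16−1)) = ½·(351/5 + 276/5 − 901/10) = 353/20, so the M-coordinate is 1/5.

(3/5, 1/5, 1/5)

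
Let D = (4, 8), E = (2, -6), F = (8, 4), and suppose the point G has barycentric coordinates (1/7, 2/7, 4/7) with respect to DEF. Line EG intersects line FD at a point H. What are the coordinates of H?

Line EG meets FD where the E-coordinate vanishes; zeroing G's E-weight and renormalizing leaves F, D-weights 4/7 : 1/7 → (4/5, 1/5).
So H = (4/5)·F + (1/5)·D = (36/5, 24/5).

(36/5, 24/5)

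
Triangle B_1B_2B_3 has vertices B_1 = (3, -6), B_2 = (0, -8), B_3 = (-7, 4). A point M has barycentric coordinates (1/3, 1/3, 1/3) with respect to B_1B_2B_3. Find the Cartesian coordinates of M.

M = (1/3)·B_1 + (1/3)·B_2 + (1/3)·B_3.
x-coordinate: (1/3)·3 + (1/3)·0 + (1/3)·(-7) = -4/3.
y-coordinate: (1/3)·(-6) + (1/3)·(-8) + (1/3)·4 = -10/3.

(-4/3, -10/3)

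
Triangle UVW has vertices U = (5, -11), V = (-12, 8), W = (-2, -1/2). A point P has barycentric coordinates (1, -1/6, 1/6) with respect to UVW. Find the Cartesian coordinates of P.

(20/3, -149/12)

P = 1·U + (-1/6)·V + (1/6)·W.
x-coordinate: 1·5 + (-1/6)·(-12) + (1/6)·(-2) = 20/3.
y-coordinate: 1·(-11) + (-1/6)·8 + (1/6)·(-1/2) = -149/12.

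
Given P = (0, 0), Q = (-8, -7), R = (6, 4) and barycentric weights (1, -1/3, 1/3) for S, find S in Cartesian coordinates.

S = 1·P + (-1/3)·Q + (1/3)·R.
x-coordinate: 1·0 + (-1/3)·(-8) + (1/3)·6 = 14/3.
y-coordinate: 1·0 + (-1/3)·(-7) + (1/3)·4 = 11/3.

(14/3, 11/3)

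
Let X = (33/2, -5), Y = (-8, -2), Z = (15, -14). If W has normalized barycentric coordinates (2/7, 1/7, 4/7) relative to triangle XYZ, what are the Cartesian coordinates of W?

(85/7, -68/7)

W = (2/7)·X + (1/7)·Y + (4/7)·Z.
x-coordinate: (2/7)·(33/2) + (1/7)·(-8) + (4/7)·15 = 85/7.
y-coordinate: (2/7)·(-5) + (1/7)·(-2) + (4/7)·(-14) = -68/7.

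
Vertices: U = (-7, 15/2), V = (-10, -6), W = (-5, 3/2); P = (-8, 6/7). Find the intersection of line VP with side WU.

(-13/2, 6)

Barycentric coordinates of P with respect to UVW: (3/7, 3/7, 1/7).
On side WU the V-coordinate is zero; dropping P's V-weight 3/7 and renormalizing the remaining 1/7 : 3/7 gives weights 1/4, 3/4 on W, U.
Q = (1/4)·(-5, 3/2) + (3/4)·(-7, 15/2) = (-13/2, 6).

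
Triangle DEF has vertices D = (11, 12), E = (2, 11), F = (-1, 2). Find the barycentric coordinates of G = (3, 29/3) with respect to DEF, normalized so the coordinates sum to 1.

Signed area of the reference triangle: [DEF] = ½·(11·(11−2) + 2·(2−12) + (-1)·(12−11)) = ½·(99 − 20 − 1) = 39.
[GEF] = ½·(3·(11−2) + 2·(2−(29/3)) + (-1)·(29/3−11)) = ½·(27 − 46/3 + 4/3) = 13/2, so the D-coordinate is (13/2)/39 = 1/6.
[DGF] = ½·(11·(29/3−2) + 3·(2−12) + (-1)·(12−(29/3))) = ½·(253/3 − 30 − 7/3) = 26, so the E-coordinate is 2/3.
[DEG] = ½·(11·(11−(29/3)) + 2·(29/3−12) + 3·(12−11)) = ½·(44/3 − 14/3 + 3) = 13/2, so the F-coordinate is 1/6.
Check: 1/6 + 2/3 + 1/6 = 1.

(1/6, 2/3, 1/6)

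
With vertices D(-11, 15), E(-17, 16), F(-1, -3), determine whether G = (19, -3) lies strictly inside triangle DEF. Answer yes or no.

no

Barycentric coordinates of G: (190/49, -180/49, 39/49).
The three coordinates are positive, negative, positive; a point is interior exactly when all three are positive.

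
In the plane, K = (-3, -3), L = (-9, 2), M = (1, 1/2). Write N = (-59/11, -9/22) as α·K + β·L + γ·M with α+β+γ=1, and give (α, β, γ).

Signed area of the reference triangle: [KLM] = ½·((-3)·(2−(1/2)) + (-9)·(1/2−(-3)) + 1·(-3−2)) = ½·(-9/2 − 63/2 − 5) = -41/2.
[NLM] = ½·((-59/11)·(2−(1/2)) + (-9)·(1/2−(-9/22)) + 1·(-9/22−2)) = ½·(-177/22 − 90/11 − 53/22) = -205/22, so the K-coordinate is (-205/22)/(-41/2) = 5/11.
[KNM] = ½·((-3)·(-9/22−(1/2)) + (-59/11)·(1/2−(-3)) + 1·(-3−(-9/22))) = ½·(30/11 − 413/22 − 57/22) = -205/22, so the L-coordinate is 5/11.
[KLN] = ½·((-3)·(2−(-9/22)) + (-9)·(-9/22−(-3)) + (-59/11)·(-3−2)) = ½·(-159/22 − 513/22 + 295/11) = -41/22, so the M-coordinate is 1/11.

(5/11, 5/11, 1/11)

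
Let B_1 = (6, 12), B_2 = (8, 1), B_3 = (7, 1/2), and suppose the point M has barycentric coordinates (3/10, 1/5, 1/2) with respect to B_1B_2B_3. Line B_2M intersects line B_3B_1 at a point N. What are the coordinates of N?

Line B_2M meets B_3B_1 where the B_2-coordinate vanishes; zeroing M's B_2-weight and renormalizing leaves B_3, B_1-weights 1/2 : 3/10 → (5/8, 3/8).
So N = (5/8)·B_3 + (3/8)·B_1 = (53/8, 77/16).

(53/8, 77/16)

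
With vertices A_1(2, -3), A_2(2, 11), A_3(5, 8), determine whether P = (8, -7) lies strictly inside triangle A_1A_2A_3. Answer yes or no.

no

Barycentric coordinates of P: (6/7, -13/7, 2).
The three coordinates are positive, negative, positive; a point is interior exactly when all three are positive.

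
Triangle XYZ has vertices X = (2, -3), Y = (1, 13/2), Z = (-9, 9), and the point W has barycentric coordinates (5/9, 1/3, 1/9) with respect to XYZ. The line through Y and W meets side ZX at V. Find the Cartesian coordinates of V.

(1/6, -1)

Line YW meets ZX where the Y-coordinate vanishes; zeroing W's Y-weight and renormalizing leaves Z, X-weights 1/9 : 5/9 → (1/6, 5/6).
So V = (1/6)·Z + (5/6)·X = (1/6, -1).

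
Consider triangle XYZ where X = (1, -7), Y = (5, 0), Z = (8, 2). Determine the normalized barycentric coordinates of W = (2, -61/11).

Signed area of the reference triangle: [XYZ] = ½·(1·(0−2) + 5·(2−(-7)) + 8·(-7−0)) = ½·(-2 + 45 − 56) = -13/2.
[WYZ] = ½·(2·(0−2) + 5·(2−(-61/11)) + 8·(-61/11−0)) = ½·(-4 + 415/11 − 488/11) = -117/22, so the X-coordinate is (-117/22)/(-13/2) = 9/11.
[XWZ] = ½·(1·(-61/11−2) + 2·(2−(-7)) + 8·(-7−(-61/11))) = ½·(-83/11 + 18 − 128/11) = -13/22, so the Y-coordinate is 1/11.
[XYW] = ½·(1·(0−(-61/11)) + 5·(-61/11−(-7)) + 2·(-7−0)) = ½·(61/11 + 80/11 − 14) = -13/22, so the Z-coordinate is 1/11.
Check: 9/11 + 1/11 + 1/11 = 1.

(9/11, 1/11, 1/11)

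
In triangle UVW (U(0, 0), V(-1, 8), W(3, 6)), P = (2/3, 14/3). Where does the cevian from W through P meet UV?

Barycentric coordinates of P with respect to UVW: (1/3, 1/3, 1/3).
On side UV the W-coordinate is zero; dropping P's W-weight 1/3 and renormalizing the remaining 1/3 : 1/3 gives weights 1/2, 1/2 on U, V.
Q = (1/2)·(0, 0) + (1/2)·(-1, 8) = (-1/2, 4).

(-1/2, 4)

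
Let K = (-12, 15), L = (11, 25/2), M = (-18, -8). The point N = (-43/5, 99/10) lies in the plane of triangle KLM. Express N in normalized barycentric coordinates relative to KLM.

Signed area of the reference triangle: [KLM] = ½·((-12)·(25/2−(-8)) + 11·(-8−15) + (-18)·(15−(25/2))) = ½·(-246 − 253 − 45) = -272.
[NLM] = ½·((-43/5)·(25/2−(-8)) + 11·(-8−(99/10)) + (-18)·(99/10−(25/2))) = ½·(-1763/10 − 1969/10 + 234/5) = -816/5, so the K-coordinate is (-816/5)/(-272) = 3/5.
[KNM] = ½·((-12)·(99/10−(-8)) + (-43/5)·(-8−15) + (-18)·(15−(99/10))) = ½·(-1074/5 + 989/5 − 459/5) = -272/5, so the L-coordinate is 1/5.
[KLN] = ½·((-12)·(25/2−(99/10)) + 11·(99/10−15) + (-43/5)·(15−(25/2))) = ½·(-156/5 − 561/10 − 43/2) = -272/5, so the M-coordinate is 1/5.
Check: 3/5 + 1/5 + 1/5 = 1.

(3/5, 1/5, 1/5)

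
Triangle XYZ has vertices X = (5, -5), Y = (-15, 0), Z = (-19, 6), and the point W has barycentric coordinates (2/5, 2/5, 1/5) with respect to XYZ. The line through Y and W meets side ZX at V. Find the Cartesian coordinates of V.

Line YW meets ZX where the Y-coordinate vanishes; zeroing W's Y-weight and renormalizing leaves Z, X-weights 1/5 : 2/5 → (1/3, 2/3).
So V = (1/3)·Z + (2/3)·X = (-3, -4/3).

(-3, -4/3)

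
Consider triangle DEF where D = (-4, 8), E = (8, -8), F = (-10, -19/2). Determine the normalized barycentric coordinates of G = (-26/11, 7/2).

Signed area of the reference triangle: [DEF] = ½·((-4)·(-8−(-19/2)) + 8·(-19/2−8) + (-10)·(8−(-8))) = ½·(-6 − 140 − 160) = -153.
[GEF] = ½·((-26/11)·(-8−(-19/2)) + 8·(-19/2−(7/2)) + (-10)·(7/2−(-8))) = ½·(-39/11 − 104 − 115) = -1224/11, so the D-coordinate is (-1224/11)/(-153) = 8/11.
[DGF] = ½·((-4)·(7/2−(-19/2)) + (-26/11)·(-19/2−8) + (-10)·(8−(7/2))) = ½·(-52 + 455/11 − 45) = -306/11, so the E-coordinate is 2/11.
[DEG] = ½·((-4)·(-8−(7/2)) + 8·(7/2−8) + (-26/11)·(8−(-8))) = ½·(46 − 36 − 416/11) = -153/11, so the F-coordinate is 1/11.
Check: 8/11 + 2/11 + 1/11 = 1.

(8/11, 2/11, 1/11)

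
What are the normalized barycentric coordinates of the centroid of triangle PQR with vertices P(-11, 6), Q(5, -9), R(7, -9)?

The centroid is the average of the vertices, so each weight is 1/3.

(1/3, 1/3, 1/3)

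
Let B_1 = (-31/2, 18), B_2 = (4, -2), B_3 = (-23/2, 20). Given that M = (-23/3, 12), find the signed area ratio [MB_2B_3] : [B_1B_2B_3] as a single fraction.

[B_1B_2B_3] = ½·((-31/2)·(-2−20) + 4·(20−18) + (-23/2)·(18−(-2))) = ½·(341 + 8 − 230) = 119/2.
[MB_2B_3] = ½·((-23/3)·(-2−20) + 4·(20−12) + (-23/2)·(12−(-2))) = ½·(506/3 + 32 − 161) = 119/6, so the ratio is (119/6)/(119/2) = 1/3.

1/3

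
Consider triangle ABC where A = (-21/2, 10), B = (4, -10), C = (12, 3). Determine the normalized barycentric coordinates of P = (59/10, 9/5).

Signed area of the reference triangle: [ABC] = ½·((-21/2)·(-10−3) + 4·(3−10) + 12·(10−(-10))) = ½·(273/2 − 28 + 240) = 697/4.
[PBC] = ½·((59/10)·(-10−3) + 4·(3−(9/5)) + 12·(9/5−(-10))) = ½·(-767/10 + 24/5 + 708/5) = 697/20, so the A-coordinate is (697/20)/(697/4) = 1/5.
[APC] = ½·((-21/2)·(9/5−3) + (59/10)·(3−10) + 12·(10−(9/5))) = ½·(63/5 − 413/10 + 492/5) = 697/20, so the B-coordinate is 1/5.
[ABP] = ½·((-21/2)·(-10−(9/5)) + 4·(9/5−10) + (59/10)·(10−(-10))) = ½·(1239/10 − 164/5 + 118) = 2091/20, so the C-coordinate is 3/5.
Check: 1/5 + 1/5 + 3/5 = 1.

(1/5, 1/5, 3/5)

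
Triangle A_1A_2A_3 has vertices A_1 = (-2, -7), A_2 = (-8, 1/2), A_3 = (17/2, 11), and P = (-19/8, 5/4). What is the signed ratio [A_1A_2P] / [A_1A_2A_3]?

1/4

[A_1A_2A_3] = ½·((-2)·(1/2−11) + (-8)·(11−(-7)) + (17/2)·(-7−(1/2))) = ½·(21 − 144 − 255/4) = -747/8.
[A_1A_2P] = ½·((-2)·(1/2−(5/4)) + (-8)·(5/4−(-7)) + (-19/8)·(-7−(1/2))) = ½·(3/2 − 66 + 285/16) = -747/32, so the ratio is (-747/32)/(-747/8) = 1/4.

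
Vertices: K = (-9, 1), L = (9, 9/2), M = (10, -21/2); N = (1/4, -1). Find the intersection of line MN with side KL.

Barycentric coordinates of N with respect to KLM: (1/2, 1/4, 1/4).
On side KL the M-coordinate is zero; dropping N's M-weight 1/4 and renormalizing the remaining 1/2 : 1/4 gives weights 2/3, 1/3 on K, L.
J = (2/3)·(-9, 1) + (1/3)·(9, 9/2) = (-3, 13/6).

(-3, 13/6)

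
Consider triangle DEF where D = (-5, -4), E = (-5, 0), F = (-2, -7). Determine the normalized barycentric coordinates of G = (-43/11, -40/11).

(3/11, 4/11, 4/11)

Signed area of the reference triangle: [DEF] = ½·((-5)·(0−(-7)) + (-5)·(-7−(-4)) + (-2)·(-4−0)) = ½·(-35 + 15 + 8) = -6.
[GEF] = ½·((-43/11)·(0−(-7)) + (-5)·(-7−(-40/11)) + (-2)·(-40/11−0)) = ½·(-301/11 + 185/11 + 80/11) = -18/11, so the D-coordinate is (-18/11)/(-6) = 3/11.
[DGF] = ½·((-5)·(-40/11−(-7)) + (-43/11)·(-7−(-4)) + (-2)·(-4−(-40/11))) = ½·(-185/11 + 129/11 + 8/11) = -24/11, so the E-coordinate is 4/11.
[DEG] = ½·((-5)·(0−(-40/11)) + (-5)·(-40/11−(-4)) + (-43/11)·(-4−0)) = ½·(-200/11 − 20/11 + 172/11) = -24/11, so the F-coordinate is 4/11.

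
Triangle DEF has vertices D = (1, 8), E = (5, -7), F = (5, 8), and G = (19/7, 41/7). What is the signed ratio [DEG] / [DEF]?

2/7

[DEF] = ½·(1·(-7−8) + 5·(8−8) + 5·(8−(-7))) = ½·(-15 + 0 + 75) = 30.
[DEG] = ½·(1·(-7−(41/7)) + 5·(41/7−8) + (19/7)·(8−(-7))) = ½·(-90/7 − 75/7 + 285/7) = 60/7, so the ratio is (60/7)/30 = 2/7.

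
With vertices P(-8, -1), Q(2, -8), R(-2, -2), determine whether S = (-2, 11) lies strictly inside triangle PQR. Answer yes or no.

no

Barycentric coordinates of S: (-13/8, -39/16, 81/16).
The three coordinates are negative, negative, positive; a point is interior exactly when all three are positive.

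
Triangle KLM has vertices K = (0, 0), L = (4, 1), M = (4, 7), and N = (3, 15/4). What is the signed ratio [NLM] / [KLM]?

1/4

[KLM] = ½·(0·(1−7) + 4·(7−0) + 4·(0−1)) = ½·(0 + 28 − 4) = 12.
[NLM] = ½·(3·(1−7) + 4·(7−(15/4)) + 4·(15/4−1)) = ½·(-18 + 13 + 11) = 3, so the ratio is 3/12 = 1/4.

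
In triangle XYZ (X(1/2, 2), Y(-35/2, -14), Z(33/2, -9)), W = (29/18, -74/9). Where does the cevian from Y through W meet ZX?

(67/6, -16/3)

Barycentric coordinates of W with respect to XYZ: (2/9, 1/3, 4/9).
On side ZX the Y-coordinate is zero; dropping W's Y-weight 1/3 and renormalizing the remaining 4/9 : 2/9 gives weights 2/3, 1/3 on Z, X.
V = (2/3)·(33/2, -9) + (1/3)·(1/2, 2) = (67/6, -16/3).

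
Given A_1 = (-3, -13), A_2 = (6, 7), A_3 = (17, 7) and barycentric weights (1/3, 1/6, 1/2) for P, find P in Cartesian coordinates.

(17/2, 1/3)

P = (1/3)·A_1 + (1/6)·A_2 + (1/2)·A_3.
x-coordinate: (1/3)·(-3) + (1/6)·6 + (1/2)·17 = 17/2.
y-coordinate: (1/3)·(-13) + (1/6)·7 + (1/2)·7 = 1/3.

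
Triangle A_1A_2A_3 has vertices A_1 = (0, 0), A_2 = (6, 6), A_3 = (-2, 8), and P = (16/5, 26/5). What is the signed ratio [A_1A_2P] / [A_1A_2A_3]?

1/5

[A_1A_2A_3] = ½·(0·(6−8) + 6·(8−0) + (-2)·(0−6)) = ½·(0 + 48 + 12) = 30.
[A_1A_2P] = ½·(0·(6−(26/5)) + 6·(26/5−0) + (16/5)·(0−6)) = ½·(0 + 156/5 − 96/5) = 6, so the ratio is 6/30 = 1/5.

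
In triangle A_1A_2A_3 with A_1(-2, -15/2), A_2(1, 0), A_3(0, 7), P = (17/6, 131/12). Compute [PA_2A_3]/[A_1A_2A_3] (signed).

-5/6

[A_1A_2A_3] = ½·((-2)·(0−7) + 1·(7−(-15/2)) + 0·(-15/2−0)) = ½·(14 + 29/2 + 0) = 57/4.
[PA_2A_3] = ½·((17/6)·(0−7) + 1·(7−(131/12)) + 0·(131/12−0)) = ½·(-119/6 − 47/12 + 0) = -95/8, so the ratio is (-95/8)/(57/4) = -5/6.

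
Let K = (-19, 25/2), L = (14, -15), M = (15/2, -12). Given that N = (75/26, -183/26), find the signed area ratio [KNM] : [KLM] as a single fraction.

3/13

[KLM] = ½·((-19)·(-15−(-12)) + 14·(-12−(25/2)) + (15/2)·(25/2−(-15))) = ½·(57 − 343 + 825/4) = -319/8.
[KNM] = ½·((-19)·(-183/26−(-12)) + (75/26)·(-12−(25/2)) + (15/2)·(25/2−(-183/26))) = ½·(-2451/26 − 3675/52 + 1905/13) = -957/104, so the ratio is (-957/104)/(-319/8) = 3/13.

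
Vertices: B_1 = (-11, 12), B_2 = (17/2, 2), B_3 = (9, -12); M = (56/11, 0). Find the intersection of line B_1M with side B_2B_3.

(26/3, -8/3)

Barycentric coordinates of M with respect to B_1B_2B_3: (2/11, 6/11, 3/11).
On side B_2B_3 the B_1-coordinate is zero; dropping M's B_1-weight 2/11 and renormalizing the remaining 6/11 : 3/11 gives weights 2/3, 1/3 on B_2, B_3.
N = (2/3)·(17/2, 2) + (1/3)·(9, -12) = (26/3, -8/3).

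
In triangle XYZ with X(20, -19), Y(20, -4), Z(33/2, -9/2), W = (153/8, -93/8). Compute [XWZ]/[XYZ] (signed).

1/4

[XYZ] = ½·(20·(-4−(-9/2)) + 20·(-9/2−(-19)) + (33/2)·(-19−(-4))) = ½·(10 + 290 − 495/2) = 105/4.
[XWZ] = ½·(20·(-93/8−(-9/2)) + (153/8)·(-9/2−(-19)) + (33/2)·(-19−(-93/8))) = ½·(-285/2 + 4437/16 − 1947/16) = 105/16, so the ratio is (105/16)/(105/4) = 1/4.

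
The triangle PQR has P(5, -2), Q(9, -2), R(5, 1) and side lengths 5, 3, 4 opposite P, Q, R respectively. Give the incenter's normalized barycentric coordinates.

(5/12, 1/4, 1/3)

The incenter has barycentric coordinates proportional to the opposite side lengths: (5 : 3 : 4).
Normalizing by 5+3+4 = 12 gives (5/12, 1/4, 1/3).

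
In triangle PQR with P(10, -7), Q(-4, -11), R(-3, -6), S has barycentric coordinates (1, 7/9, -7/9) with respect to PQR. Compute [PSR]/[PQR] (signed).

The signed ratio [PSR]/[PQR] equals the barycentric coordinate of S at vertex Q, which is 7/9.

7/9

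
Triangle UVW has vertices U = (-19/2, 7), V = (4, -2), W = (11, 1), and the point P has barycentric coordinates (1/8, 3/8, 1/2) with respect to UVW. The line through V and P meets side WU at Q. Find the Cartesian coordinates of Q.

Line VP meets WU where the V-coordinate vanishes; zeroing P's V-weight and renormalizing leaves W, U-weights 1/2 : 1/8 → (4/5, 1/5).
So Q = (4/5)·W + (1/5)·U = (69/10, 11/5).

(69/10, 11/5)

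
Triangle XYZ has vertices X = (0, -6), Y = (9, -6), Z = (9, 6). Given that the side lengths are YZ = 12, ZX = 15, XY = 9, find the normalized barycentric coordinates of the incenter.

The incenter has barycentric coordinates proportional to the opposite side lengths: (12 : 15 : 9).
Normalizing by 12+15+9 = 36 gives (1/3, 5/12, 1/4).

(1/3, 5/12, 1/4)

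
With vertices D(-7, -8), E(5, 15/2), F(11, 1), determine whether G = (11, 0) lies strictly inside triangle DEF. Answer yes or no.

Barycentric coordinates of G: (2/57, -2/19, 61/57).
The three coordinates are positive, negative, positive; a point is interior exactly when all three are positive.

no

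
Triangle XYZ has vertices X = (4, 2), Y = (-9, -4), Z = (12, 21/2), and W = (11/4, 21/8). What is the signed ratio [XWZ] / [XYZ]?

1/4

[XYZ] = ½·(4·(-4−(21/2)) + (-9)·(21/2−2) + 12·(2−(-4))) = ½·(-58 − 153/2 + 72) = -125/4.
[XWZ] = ½·(4·(21/8−(21/2)) + (11/4)·(21/2−2) + 12·(2−(21/8))) = ½·(-63/2 + 187/8 − 15/2) = -125/16, so the ratio is (-125/16)/(-125/4) = 1/4.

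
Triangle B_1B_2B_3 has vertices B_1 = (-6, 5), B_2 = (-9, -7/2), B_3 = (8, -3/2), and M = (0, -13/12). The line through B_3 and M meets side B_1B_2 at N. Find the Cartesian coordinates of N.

(-8, -2/3)

Barycentric coordinates of M with respect to B_1B_2B_3: (1/6, 1/3, 1/2).
On side B_1B_2 the B_3-coordinate is zero; dropping M's B_3-weight 1/2 and renormalizing the remaining 1/6 : 1/3 gives weights 1/3, 2/3 on B_1, B_2.
N = (1/3)·(-6, 5) + (2/3)·(-9, -7/2) = (-8, -2/3).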